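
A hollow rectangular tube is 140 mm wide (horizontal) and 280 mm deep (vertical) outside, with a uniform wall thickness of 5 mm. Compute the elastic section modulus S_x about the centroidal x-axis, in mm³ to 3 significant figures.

Break the section into simple shapes (no overlaps), measuring from the bottom-left corner of the bounding box.
Outer rectangle: 140 × 280, A = 39 200 mm², y = 140 mm, Ī = 256 106 667 mm⁴.
Inner void (subtracted): 130 × 270, A = 35 100 mm², y = 140 mm, Ī = 213 232 500 mm⁴.
By symmetry the centroid is at mid-height, ȳ = 140 mm.
All pieces are centred on the centroidal x-axis, so I = ΣĪ (holes subtracted) = 42 874 167 mm⁴.
Extreme fibre distance c = 140 mm; S = I/c = 306 244 mm³.

S_x ≈ 3.06 × 10⁵ mm³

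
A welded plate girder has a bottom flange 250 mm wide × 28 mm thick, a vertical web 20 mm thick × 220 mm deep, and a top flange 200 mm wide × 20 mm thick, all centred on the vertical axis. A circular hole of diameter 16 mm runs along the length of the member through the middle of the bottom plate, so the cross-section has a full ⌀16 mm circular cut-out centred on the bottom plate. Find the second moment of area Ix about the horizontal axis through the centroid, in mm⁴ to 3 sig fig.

Ix ≈ 1.72 × 10⁸ mm⁴

Decompose the section into non-overlapping parts with the origin at the bottom-left of its bounding rectangle.
Bottom plate: 250 × 28, A = 7 000 mm², y = 14 mm, Ī = 457 333 mm⁴.
Web plate: 20 × 220, A = 4 400 mm², y = 138 mm, Ī = 17 746 667 mm⁴.
Top plate: 200 × 20, A = 4 000 mm², y = 258 mm, Ī = 133 333 mm⁴.
Hole (subtracted): ⌀16, A = 201.06 mm², y = 14 mm, Ī = 3 217 mm⁴.
Centroid: ȳ = ΣA·y / ΣA = 114.11 mm.
Transfer each piece to the horizontal axis through the centroid using Ī + A·d² with d = y − 114.11:
  bottom plate: d = -100.11 mm → contributes +70 614 582 mm⁴
  web plate: d = 23.888 mm → contributes +20 257 413 mm⁴
  top plate: d = 143.89 mm → contributes +82 948 063 mm⁴
  hole: d = -100.11 mm → contributes −2 018 353 mm⁴
Total I = 171 801 706 mm⁴.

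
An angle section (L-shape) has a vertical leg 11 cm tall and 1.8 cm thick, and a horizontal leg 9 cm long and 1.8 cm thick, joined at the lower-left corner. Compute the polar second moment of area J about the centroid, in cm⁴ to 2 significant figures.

J ≈ 590 cm⁴

Decompose the section into non-overlapping parts with the origin at the bottom-left of its bounding rectangle.
Vertical leg: 1.8 × 11, A = 19.8 cm², y = 5.5 cm, Ī = 199.7 cm⁴.
Horizontal leg (remainder): 7.2 × 1.8, A = 12.96 cm², y = 0.9 cm, Ī = 3.499 cm⁴.
Centroid: ȳ = ΣA·y / ΣA = 3.68 cm.
Transfer each piece to the centroidal x-axis using Ī + A·d² with d = y − 3.68:
  vertical leg: d = 1.82 cm → contributes +265.2 cm⁴
  horizontal leg (remainder): d = -2.78 cm → contributes +103.7 cm⁴
Total I = 368.9 cm⁴.
For the y-axis: x̄ = 2.68 cm.
Repeating about the centroidal y-axis gives I_y = 220 cm⁴.
Polar second moment: J = I_x + I_y = 588.8 cm⁴.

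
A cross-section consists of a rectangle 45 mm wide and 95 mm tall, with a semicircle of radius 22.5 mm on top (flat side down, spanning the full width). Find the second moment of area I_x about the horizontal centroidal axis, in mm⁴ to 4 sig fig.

Decompose the section into non-overlapping parts with the origin at the bottom-left of its bounding rectangle.
Rectangular body: 45 × 95, A = 4 275 mm², y = 47.5 mm, Ī = 3 215 156 mm⁴.
Semicircular cap: semicircle r = 22.5, A = 795.216 mm², y = 104.549 mm, Ī = 28129.5 mm⁴.
Centroid: ȳ = ΣA·y / ΣA = 56.4476 mm.
Transfer each piece to the horizontal centroidal axis using Ī + A·d² with d = y − 56.4476:
  rectangular body: d = -8.94765 mm → contributes +3 557 414 mm⁴
  semicircular cap: d = 48.1017 mm → contributes +1 868 075 mm⁴
Total I = 5 425 489 mm⁴.

I_x ≈ 5.425 × 10⁶ mm⁴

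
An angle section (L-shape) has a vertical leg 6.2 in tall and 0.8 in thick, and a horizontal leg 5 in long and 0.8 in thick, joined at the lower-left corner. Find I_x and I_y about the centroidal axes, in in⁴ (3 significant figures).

Decompose the section into non-overlapping parts with the origin at the bottom-left of its bounding rectangle.
Vertical leg: 0.8 × 6.2, A = 4.96 in², y = 3.1 in, Ī = 15.889 in⁴.
Horizontal leg (remainder): 4.2 × 0.8, A = 3.36 in², y = 0.4 in, Ī = 0.1792 in⁴.
Centroid: ȳ = ΣA·y / ΣA = 2.0096 in.
Transfer each piece to the centroidal x-axis using Ī + A·d² with d = y − 2.0096:
  vertical leg: d = 1.0904 in → contributes +21.786 in⁴
  horizontal leg (remainder): d = -1.6096 in → contributes +8.8845 in⁴
Total I = 30.67 in⁴.
For the y-axis: x̄ = 1.4096 in.
Repeating about the centroidal y-axis gives I_y = 17.723 in⁴.

I_x ≈ 30.7 in⁴, I_y ≈ 17.7 in⁴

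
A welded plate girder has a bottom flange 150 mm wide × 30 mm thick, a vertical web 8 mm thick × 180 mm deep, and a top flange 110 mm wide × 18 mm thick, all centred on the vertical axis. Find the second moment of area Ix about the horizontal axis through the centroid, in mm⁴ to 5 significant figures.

Decompose the section into non-overlapping parts with the origin at the bottom-left of its bounding rectangle.
Bottom plate: 150 × 30, A = 4 500 mm², y = 15 mm, Ī = 337 500 mm⁴.
Web plate: 8 × 180, A = 1 440 mm², y = 120 mm, Ī = 3 888 000 mm⁴.
Top plate: 110 × 18, A = 1 980 mm², y = 219 mm, Ī = 53 460 mm⁴.
Centroid: ȳ = ΣA·y / ΣA = 85.09091 mm.
Transfer each piece to the horizontal axis through the centroid using Ī + A·d² with d = y − 85.09091:
  bottom plate: d = -70.09091 mm → contributes +22 444 810 mm⁴
  web plate: d = 34.90909 mm → contributes +5 642 848 mm⁴
  top plate: d = 133.9091 mm → contributes +35 558 116 mm⁴
Total I = 63 645 775 mm⁴.

Ix ≈ 6.3646 × 10⁷ mm⁴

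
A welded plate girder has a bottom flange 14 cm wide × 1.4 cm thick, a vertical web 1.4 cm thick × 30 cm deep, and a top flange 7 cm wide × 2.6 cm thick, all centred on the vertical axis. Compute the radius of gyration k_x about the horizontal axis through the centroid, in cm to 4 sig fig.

Split into non-overlapping primitives; take the origin at the lower-left of the bounding box.
Bottom plate: 14 × 1.4, A = 19.6 cm², y = 0.7 cm, Ī = 3.20133 cm⁴.
Web plate: 1.4 × 30, A = 42 cm², y = 16.4 cm, Ī = 3 150 cm⁴.
Top plate: 7 × 2.6, A = 18.2 cm², y = 32.7 cm, Ī = 10.2527 cm⁴.
Centroid: ȳ = ΣA·y / ΣA = 16.2614 cm.
Transfer each piece to the horizontal axis through the centroid using Ī + A·d² with d = y − 16.2614:
  bottom plate: d = -15.5614 cm → contributes +4749.48 cm⁴
  web plate: d = 0.138596 cm → contributes +3150.81 cm⁴
  top plate: d = 16.4386 cm → contributes +4928.39 cm⁴
Total I = 12828.7 cm⁴.
Radius of gyration: k = √(I/A) = √(12828.7 / 79.8) = 12.6791 cm.

k_x ≈ 12.68 cm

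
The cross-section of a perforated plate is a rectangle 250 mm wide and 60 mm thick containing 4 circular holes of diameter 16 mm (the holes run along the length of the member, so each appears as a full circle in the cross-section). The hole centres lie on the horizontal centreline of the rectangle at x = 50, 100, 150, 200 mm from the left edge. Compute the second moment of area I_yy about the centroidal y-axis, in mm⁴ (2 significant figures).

I_yy ≈ 7.6 × 10⁷ mm⁴

Decompose the section into non-overlapping parts with the origin at the bottom-left of its bounding rectangle.
Plate: 250 × 60, A = 15 000 mm², x = 125 mm, Ī = 78 125 000 mm⁴.
Hole 1 (subtracted): ⌀16, A = 201.1 mm², x = 50 mm, Ī = 3 217 mm⁴.
Hole 2 (subtracted): ⌀16, A = 201.1 mm², x = 100 mm, Ī = 3 217 mm⁴.
Hole 3 (subtracted): ⌀16, A = 201.1 mm², x = 150 mm, Ī = 3 217 mm⁴.
Hole 4 (subtracted): ⌀16, A = 201.1 mm², x = 200 mm, Ī = 3 217 mm⁴.
By symmetry the centroid is at mid-width, x̄ = 125 mm.
Transfer each piece to the centroidal y-axis using Ī + A·d² with d = x − 125:
  plate: d = 0 mm → contributes +78 125 000 mm⁴
  hole 1: d = -75 mm → contributes −1 134 190 mm⁴
  hole 2: d = -25 mm → contributes −128 881 mm⁴
  hole 3: d = 25 mm → contributes −128 881 mm⁴
  hole 4: d = 75 mm → contributes −1 134 190 mm⁴
Total I = 75 598 858 mm⁴.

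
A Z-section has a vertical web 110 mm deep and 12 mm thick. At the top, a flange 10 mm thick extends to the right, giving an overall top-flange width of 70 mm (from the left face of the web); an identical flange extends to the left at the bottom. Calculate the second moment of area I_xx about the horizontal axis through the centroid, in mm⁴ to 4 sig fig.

I_xx ≈ 4.241 × 10⁶ mm⁴

Break the section into simple shapes (no overlaps), measuring from the bottom-left corner of the bounding box.
Web: 12 × 110, A = 1 320 mm², y = 55 mm, Ī = 1 331 000 mm⁴.
Top flange (beyond web): 58 × 10, A = 580 mm², y = 105 mm, Ī = 4833.33 mm⁴.
Bottom flange (beyond web): 58 × 10, A = 580 mm², y = 5 mm, Ī = 4833.33 mm⁴.
Centroid: ȳ = ΣA·y / ΣA = 55 mm.
Transfer each piece to the horizontal axis through the centroid using Ī + A·d² with d = y − 55:
  web: d = 0 mm → contributes +1 331 000 mm⁴
  top flange (beyond web): d = 50 mm → contributes +1 454 833 mm⁴
  bottom flange (beyond web): d = -50 mm → contributes +1 454 833 mm⁴
Total I = 4 240 667 mm⁴.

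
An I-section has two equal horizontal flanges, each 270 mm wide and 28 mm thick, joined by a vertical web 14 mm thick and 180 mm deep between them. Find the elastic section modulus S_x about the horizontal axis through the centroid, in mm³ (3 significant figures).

Break the section into simple shapes (no overlaps), measuring from the bottom-left corner of the bounding box.
Bottom flange: 270 × 28, A = 7 560 mm², y = 14 mm, Ī = 493 920 mm⁴.
Web: 14 × 180, A = 2 520 mm², y = 118 mm, Ī = 6 804 000 mm⁴.
Top flange: 270 × 28, A = 7 560 mm², y = 222 mm, Ī = 493 920 mm⁴.
By symmetry the centroid is at mid-height, ȳ = 118 mm.
Transfer each piece to the horizontal axis through the centroid using Ī + A·d² with d = y − 118:
  bottom flange: d = -104 mm → contributes +82 262 880 mm⁴
  web: d = 0 mm → contributes +6 804 000 mm⁴
  top flange: d = 104 mm → contributes +82 262 880 mm⁴
Total I = 171 329 760 mm⁴.
Extreme fibre distance c = 118 mm; S = I/c = 1 451 947 mm³.

S_x ≈ 1.45 × 10⁶ mm³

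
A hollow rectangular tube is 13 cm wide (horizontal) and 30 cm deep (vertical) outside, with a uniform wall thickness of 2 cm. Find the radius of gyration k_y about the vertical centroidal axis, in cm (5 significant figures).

k_y ≈ 5.0083 cm

Decompose the section into non-overlapping parts with the origin at the bottom-left of its bounding rectangle.
Outer rectangle: 13 × 30, A = 390 cm², x = 6.5 cm, Ī = 5492.5 cm⁴.
Inner void (subtracted): 9 × 26, A = 234 cm², x = 6.5 cm, Ī = 1579.5 cm⁴.
By symmetry the centroid is at mid-width, x̄ = 6.5 cm.
All pieces are centred on the vertical centroidal axis, so I = ΣĪ (holes subtracted) = 3 913 cm⁴.
Radius of gyration: k = √(I/A) = √(3 913 / 156) = 5.008326 cm.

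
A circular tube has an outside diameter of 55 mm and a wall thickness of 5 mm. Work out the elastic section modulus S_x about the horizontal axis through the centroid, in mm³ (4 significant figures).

Break the section into simple shapes (no overlaps), measuring from the bottom-left corner of the bounding box.
Outer circle: ⌀55, A = 2375.83 mm², y = 27.5 mm, Ī = 449 180 mm⁴.
Bore (subtracted): ⌀45, A = 1590.43 mm², y = 27.5 mm, Ī = 201 289 mm⁴.
By symmetry the centroid is at mid-height, ȳ = 27.5 mm.
All pieces are centred on the horizontal axis through the centroid, so I = ΣĪ (holes subtracted) = 247 891 mm⁴.
Extreme fibre distance c = 27.5 mm; S = I/c = 9014.23 mm³.

S_x ≈ 9014 mm³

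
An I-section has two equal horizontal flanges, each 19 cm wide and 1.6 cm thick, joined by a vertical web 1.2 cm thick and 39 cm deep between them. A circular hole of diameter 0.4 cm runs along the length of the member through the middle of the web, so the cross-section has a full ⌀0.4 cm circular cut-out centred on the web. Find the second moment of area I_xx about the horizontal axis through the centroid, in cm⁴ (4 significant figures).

I_xx ≈ 3.100 × 10⁴ cm⁴

Break the section into simple shapes (no overlaps), measuring from the bottom-left corner of the bounding box.
Bottom flange: 19 × 1.6, A = 30.4 cm², y = 0.8 cm, Ī = 6.48533 cm⁴.
Web: 1.2 × 39, A = 46.8 cm², y = 21.1 cm, Ī = 5931.9 cm⁴.
Top flange: 19 × 1.6, A = 30.4 cm², y = 41.4 cm, Ī = 6.48533 cm⁴.
Hole (subtracted): ⌀0.4, A = 0.125664 cm², y = 21.1 cm, Ī = 0.00125664 cm⁴.
By symmetry the centroid is at mid-height, ȳ = 21.1 cm.
Transfer each piece to the horizontal axis through the centroid using Ī + A·d² with d = y − 21.1:
  bottom flange: d = -20.3 cm → contributes +12 534 cm⁴
  web: d = 0 cm → contributes +5931.9 cm⁴
  top flange: d = 20.3 cm → contributes +12 534 cm⁴
  hole: d = 0 cm → contributes −0.00125664 cm⁴
Total I = 30999.9 cm⁴.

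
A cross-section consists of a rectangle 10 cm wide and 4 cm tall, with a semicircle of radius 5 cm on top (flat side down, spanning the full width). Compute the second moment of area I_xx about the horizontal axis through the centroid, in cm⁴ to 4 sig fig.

Treat the section as a set of non-overlapping primitives; coordinates are from the bounding-box lower-left.
Rectangular body: 10 × 4, A = 40 cm², y = 2 cm, Ī = 53.3333 cm⁴.
Semicircular cap: semicircle r = 5, A = 39.2699 cm², y = 6.12207 cm, Ī = 68.5981 cm⁴.
Centroid: ȳ = ΣA·y / ΣA = 4.04205 cm.
Transfer each piece to the horizontal axis through the centroid using Ī + A·d² with d = y − 4.04205:
  rectangular body: d = -2.04205 cm → contributes +220.132 cm⁴
  semicircular cap: d = 2.08002 cm → contributes +238.498 cm⁴
Total I = 458.63 cm⁴.

I_xx ≈ 458.6 cm⁴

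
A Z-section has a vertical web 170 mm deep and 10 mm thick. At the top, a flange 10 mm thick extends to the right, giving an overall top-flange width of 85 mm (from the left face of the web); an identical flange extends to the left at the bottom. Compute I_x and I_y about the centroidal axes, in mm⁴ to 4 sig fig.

Treat the section as a set of non-overlapping primitives; coordinates are from the bounding-box lower-left.
Web: 10 × 170, A = 1 700 mm², y = 85 mm, Ī = 4 094 167 mm⁴.
Top flange (beyond web): 75 × 10, A = 750 mm², y = 165 mm, Ī = 6 250 mm⁴.
Bottom flange (beyond web): 75 × 10, A = 750 mm², y = 5 mm, Ī = 6 250 mm⁴.
Centroid: ȳ = ΣA·y / ΣA = 85 mm.
Transfer each piece to the centroidal x-axis using Ī + A·d² with d = y − 85:
  web: d = 0 mm → contributes +4 094 167 mm⁴
  top flange (beyond web): d = 80 mm → contributes +4 806 250 mm⁴
  bottom flange (beyond web): d = -80 mm → contributes +4 806 250 mm⁴
Total I = 13 706 667 mm⁴.
For the y-axis: x̄ = 80 mm.
Repeating about the centroidal y-axis gives I_y = 3 426 667 mm⁴.

I_x ≈ 1.371 × 10⁷ mm⁴, I_y ≈ 3.427 × 10⁶ mm⁴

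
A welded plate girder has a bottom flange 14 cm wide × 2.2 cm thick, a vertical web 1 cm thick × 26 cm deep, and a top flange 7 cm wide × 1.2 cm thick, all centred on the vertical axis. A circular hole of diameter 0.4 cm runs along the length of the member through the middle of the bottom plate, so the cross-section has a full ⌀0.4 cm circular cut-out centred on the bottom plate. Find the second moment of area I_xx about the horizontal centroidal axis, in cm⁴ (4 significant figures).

I_xx ≈ 7574 cm⁴

Break the section into simple shapes (no overlaps), measuring from the bottom-left corner of the bounding box.
Bottom plate: 14 × 2.2, A = 30.8 cm², y = 1.1 cm, Ī = 12.4227 cm⁴.
Web plate: 1 × 26, A = 26 cm², y = 15.2 cm, Ī = 1464.67 cm⁴.
Top plate: 7 × 1.2, A = 8.4 cm², y = 28.8 cm, Ī = 1.008 cm⁴.
Hole (subtracted): ⌀0.4, A = 0.125664 cm², y = 1.1 cm, Ī = 0.00125664 cm⁴.
Centroid: ȳ = ΣA·y / ΣA = 10.3092 cm.
Transfer each piece to the horizontal centroidal axis using Ī + A·d² with d = y − 10.3092:
  bottom plate: d = -9.20916 cm → contributes +2624.53 cm⁴
  web plate: d = 4.89084 cm → contributes +2086.59 cm⁴
  top plate: d = 18.4908 cm → contributes +2873.06 cm⁴
  hole: d = -9.20916 cm → contributes −10.6586 cm⁴
Total I = 7573.53 cm⁴.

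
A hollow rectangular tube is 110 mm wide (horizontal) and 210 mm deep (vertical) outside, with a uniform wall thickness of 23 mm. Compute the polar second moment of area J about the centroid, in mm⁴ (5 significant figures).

Decompose the section into non-overlapping parts with the origin at the bottom-left of its bounding rectangle.
Outer rectangle: 110 × 210, A = 23 100 mm², y = 105 mm, Ī = 84 892 500 mm⁴.
Inner void (subtracted): 64 × 164, A = 10 496 mm², y = 105 mm, Ī = 23 525 035 mm⁴.
By symmetry the centroid is at mid-height, ȳ = 105 mm.
All pieces are centred on the centroidal x-axis, so I = ΣĪ (holes subtracted) = 61 367 465 mm⁴.
Repeating about the centroidal y-axis gives I_y = 19 709 865 mm⁴.
Polar second moment: J = I_x + I_y = 81 077 331 mm⁴.

J ≈ 8.1077 × 10⁷ mm⁴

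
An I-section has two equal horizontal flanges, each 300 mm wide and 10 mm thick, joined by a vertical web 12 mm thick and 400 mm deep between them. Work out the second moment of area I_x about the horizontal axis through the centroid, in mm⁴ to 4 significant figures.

Decompose the section into non-overlapping parts with the origin at the bottom-left of its bounding rectangle.
Bottom flange: 300 × 10, A = 3 000 mm², y = 5 mm, Ī = 25 000 mm⁴.
Web: 12 × 400, A = 4 800 mm², y = 210 mm, Ī = 64 000 000 mm⁴.
Top flange: 300 × 10, A = 3 000 mm², y = 415 mm, Ī = 25 000 mm⁴.
By symmetry the centroid is at mid-height, ȳ = 210 mm.
Transfer each piece to the horizontal axis through the centroid using Ī + A·d² with d = y − 210:
  bottom flange: d = -205 mm → contributes +126 100 000 mm⁴
  web: d = 0 mm → contributes +64 000 000 mm⁴
  top flange: d = 205 mm → contributes +126 100 000 mm⁴
Total I = 316 200 000 mm⁴.

I_x ≈ 3.162 × 10⁸ mm⁴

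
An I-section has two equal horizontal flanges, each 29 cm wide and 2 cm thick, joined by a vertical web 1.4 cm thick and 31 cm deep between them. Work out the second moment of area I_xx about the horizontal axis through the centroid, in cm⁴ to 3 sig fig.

Split into non-overlapping primitives; take the origin at the lower-left of the bounding box.
Bottom flange: 29 × 2, A = 58 cm², y = 1 cm, Ī = 19.333 cm⁴.
Web: 1.4 × 31, A = 43.4 cm², y = 17.5 cm, Ī = 3475.6 cm⁴.
Top flange: 29 × 2, A = 58 cm², y = 34 cm, Ī = 19.333 cm⁴.
By symmetry the centroid is at mid-height, ȳ = 17.5 cm.
Transfer each piece to the horizontal axis through the centroid using Ī + A·d² with d = y − 17.5:
  bottom flange: d = -16.5 cm → contributes +15 810 cm⁴
  web: d = 0 cm → contributes +3475.6 cm⁴
  top flange: d = 16.5 cm → contributes +15 810 cm⁴
Total I = 35 095 cm⁴.

I_xx ≈ 3.51 × 10⁴ cm⁴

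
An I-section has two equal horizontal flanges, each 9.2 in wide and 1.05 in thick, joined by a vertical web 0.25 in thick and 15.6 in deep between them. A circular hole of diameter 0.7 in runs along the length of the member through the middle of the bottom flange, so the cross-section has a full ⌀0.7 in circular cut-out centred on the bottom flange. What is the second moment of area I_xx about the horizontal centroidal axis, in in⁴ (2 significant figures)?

Break the section into simple shapes (no overlaps), measuring from the bottom-left corner of the bounding box.
Bottom flange: 9.2 × 1.05, A = 9.66 in², y = 0.525 in, Ī = 0.8875 in⁴.
Web: 0.25 × 15.6, A = 3.9 in², y = 8.85 in, Ī = 79.09 in⁴.
Top flange: 9.2 × 1.05, A = 9.66 in², y = 17.18 in, Ī = 0.8875 in⁴.
Hole (subtracted): ⌀0.7, A = 0.3848 in², y = 0.525 in, Ī = 0.01179 in⁴.
Centroid: ȳ = ΣA·y / ΣA = 8.99 in.
Transfer each piece to the horizontal centroidal axis using Ī + A·d² with d = y − 8.99:
  bottom flange: d = -8.465 in → contributes +693.1 in⁴
  web: d = -0.1403 in → contributes +79.17 in⁴
  top flange: d = 8.185 in → contributes +648 in⁴
  hole: d = -8.465 in → contributes −27.59 in⁴
Total I = 1 393 in⁴.

I_xx ≈ 1400 in⁴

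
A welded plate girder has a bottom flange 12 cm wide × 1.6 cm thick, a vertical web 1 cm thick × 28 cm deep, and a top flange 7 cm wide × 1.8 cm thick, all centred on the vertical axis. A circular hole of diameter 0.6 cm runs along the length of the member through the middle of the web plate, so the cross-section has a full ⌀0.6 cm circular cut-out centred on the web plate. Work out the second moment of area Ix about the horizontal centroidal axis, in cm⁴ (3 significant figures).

Split into non-overlapping primitives; take the origin at the lower-left of the bounding box.
Bottom plate: 12 × 1.6, A = 19.2 cm², y = 0.8 cm, Ī = 4.096 cm⁴.
Web plate: 1 × 28, A = 28 cm², y = 15.6 cm, Ī = 1829.3 cm⁴.
Top plate: 7 × 1.8, A = 12.6 cm², y = 30.5 cm, Ī = 3.402 cm⁴.
Hole (subtracted): ⌀0.6, A = 0.28274 cm², y = 15.6 cm, Ī = 0.0063617 cm⁴.
Centroid: ȳ = ΣA·y / ΣA = 13.98 cm.
Transfer each piece to the horizontal centroidal axis using Ī + A·d² with d = y − 13.98:
  bottom plate: d = -13.18 cm → contributes +3339.4 cm⁴
  web plate: d = 1.62 cm → contributes +1902.8 cm⁴
  top plate: d = 16.52 cm → contributes +3442.1 cm⁴
  hole: d = 1.62 cm → contributes −0.74842 cm⁴
Total I = 8683.5 cm⁴.

Ix ≈ 8680 cm⁴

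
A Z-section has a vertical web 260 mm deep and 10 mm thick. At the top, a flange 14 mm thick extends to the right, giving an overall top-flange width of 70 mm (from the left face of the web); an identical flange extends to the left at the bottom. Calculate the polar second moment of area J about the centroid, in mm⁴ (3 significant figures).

J ≈ 4.27 × 10⁷ mm⁴

Decompose the section into non-overlapping parts with the origin at the bottom-left of its bounding rectangle.
Web: 10 × 260, A = 2 600 mm², y = 130 mm, Ī = 14 646 667 mm⁴.
Top flange (beyond web): 60 × 14, A = 840 mm², y = 253 mm, Ī = 13 720 mm⁴.
Bottom flange (beyond web): 60 × 14, A = 840 mm², y = 7 mm, Ī = 13 720 mm⁴.
Centroid: ȳ = ΣA·y / ΣA = 130 mm.
Transfer each piece to the centroidal x-axis using Ī + A·d² with d = y − 130:
  web: d = 0 mm → contributes +14 646 667 mm⁴
  top flange (beyond web): d = 123 mm → contributes +12 722 080 mm⁴
  bottom flange (beyond web): d = -123 mm → contributes +12 722 080 mm⁴
Total I = 40 090 827 mm⁴.
For the y-axis: x̄ = 65 mm.
Repeating about the centroidal y-axis gives I_y = 2 583 667 mm⁴.
Polar second moment: J = I_x + I_y = 42 674 493 mm⁴.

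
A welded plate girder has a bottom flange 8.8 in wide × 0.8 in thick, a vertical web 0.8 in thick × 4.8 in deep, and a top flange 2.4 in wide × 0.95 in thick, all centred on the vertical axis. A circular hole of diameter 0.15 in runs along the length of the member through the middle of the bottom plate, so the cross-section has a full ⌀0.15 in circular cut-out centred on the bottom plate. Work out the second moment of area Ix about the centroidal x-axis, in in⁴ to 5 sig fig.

Decompose the section into non-overlapping parts with the origin at the bottom-left of its bounding rectangle.
Bottom plate: 8.8 × 0.8, A = 7.04 in², y = 0.4 in, Ī = 0.3754667 in⁴.
Web plate: 0.8 × 4.8, A = 3.84 in², y = 3.2 in, Ī = 7.3728 in⁴.
Top plate: 2.4 × 0.95, A = 2.28 in², y = 6.075 in, Ī = 0.171475 in⁴.
Hole (subtracted): ⌀0.15, A = 0.01767146 in², y = 0.4 in, Ī = 0.00002485049 in⁴.
Centroid: ȳ = ΣA·y / ΣA = 2.202649 in.
Transfer each piece to the centroidal x-axis using Ī + A·d² with d = y − 2.202649:
  bottom plate: d = -1.802649 in → contributes +23.25224 in⁴
  web plate: d = 0.9973514 in → contributes +11.19249 in⁴
  top plate: d = 3.872351 in → contributes +34.36032 in⁴
  hole: d = -1.802649 in → contributes −0.057449 in⁴
Total I = 68.74759 in⁴.

Ix ≈ 68.748 in⁴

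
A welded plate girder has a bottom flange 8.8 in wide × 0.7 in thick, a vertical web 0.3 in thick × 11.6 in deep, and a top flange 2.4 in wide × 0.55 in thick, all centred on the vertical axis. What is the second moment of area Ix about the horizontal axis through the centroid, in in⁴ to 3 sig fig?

Treat the section as a set of non-overlapping primitives; coordinates are from the bounding-box lower-left.
Bottom plate: 8.8 × 0.7, A = 6.16 in², y = 0.35 in, Ī = 0.25153 in⁴.
Web plate: 0.3 × 11.6, A = 3.48 in², y = 6.5 in, Ī = 39.022 in⁴.
Top plate: 2.4 × 0.55, A = 1.32 in², y = 12.575 in, Ī = 0.033275 in⁴.
Centroid: ȳ = ΣA·y / ΣA = 3.7751 in.
Transfer each piece to the horizontal axis through the centroid using Ī + A·d² with d = y − 3.7751:
  bottom plate: d = -3.4251 in → contributes +72.516 in⁴
  web plate: d = 2.7249 in → contributes +64.862 in⁴
  top plate: d = 8.7999 in → contributes +102.25 in⁴
Total I = 239.63 in⁴.

Ix ≈ 240 in⁴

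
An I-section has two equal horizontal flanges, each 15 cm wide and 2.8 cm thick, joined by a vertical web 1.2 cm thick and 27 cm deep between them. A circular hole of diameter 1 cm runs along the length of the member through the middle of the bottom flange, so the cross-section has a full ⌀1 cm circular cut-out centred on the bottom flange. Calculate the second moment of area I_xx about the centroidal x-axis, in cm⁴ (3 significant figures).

I_xx ≈ 2.05 × 10⁴ cm⁴

Decompose the section into non-overlapping parts with the origin at the bottom-left of its bounding rectangle.
Bottom flange: 15 × 2.8, A = 42 cm², y = 1.4 cm, Ī = 27.44 cm⁴.
Web: 1.2 × 27, A = 32.4 cm², y = 16.3 cm, Ī = 1968.3 cm⁴.
Top flange: 15 × 2.8, A = 42 cm², y = 31.2 cm, Ī = 27.44 cm⁴.
Hole (subtracted): ⌀1, A = 0.7854 cm², y = 1.4 cm, Ī = 0.049087 cm⁴.
Centroid: ȳ = ΣA·y / ΣA = 16.401 cm.
Transfer each piece to the centroidal x-axis using Ī + A·d² with d = y − 16.401:
  bottom flange: d = -15.001 cm → contributes +9 479 cm⁴
  web: d = -0.10122 cm → contributes +1968.6 cm⁴
  top flange: d = 14.799 cm → contributes +9225.6 cm⁴
  hole: d = -15.001 cm → contributes −176.79 cm⁴
Total I = 20 496 cm⁴.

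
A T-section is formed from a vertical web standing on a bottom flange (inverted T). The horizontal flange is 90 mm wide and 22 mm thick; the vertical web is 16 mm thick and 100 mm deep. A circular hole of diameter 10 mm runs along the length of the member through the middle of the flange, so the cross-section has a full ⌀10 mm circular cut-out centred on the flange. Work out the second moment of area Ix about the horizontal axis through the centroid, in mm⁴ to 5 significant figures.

Decompose the section into non-overlapping parts with the origin at the bottom-left of its bounding rectangle.
Flange: 90 × 22, A = 1 980 mm², y = 11 mm, Ī = 79 860 mm⁴.
Web: 16 × 100, A = 1 600 mm², y = 72 mm, Ī = 1 333 333 mm⁴.
Hole (subtracted): ⌀10, A = 78.53982 mm², y = 11 mm, Ī = 490.8739 mm⁴.
Centroid: ȳ = ΣA·y / ΣA = 38.87409 mm.
Transfer each piece to the horizontal axis through the centroid using Ī + A·d² with d = y − 38.87409:
  flange: d = -27.87409 mm → contributes +1 618 250 mm⁴
  web: d = 33.12591 mm → contributes +3 089 055 mm⁴
  hole: d = -27.87409 mm → contributes −61513.53 mm⁴
Total I = 4 645 792 mm⁴.

Ix ≈ 4.6458 × 10⁶ mm⁴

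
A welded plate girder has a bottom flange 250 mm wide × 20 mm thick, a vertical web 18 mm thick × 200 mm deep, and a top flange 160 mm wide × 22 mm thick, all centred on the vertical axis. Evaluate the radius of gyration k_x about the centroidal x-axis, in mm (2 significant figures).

k_x ≈ 97 mm

Decompose the section into non-overlapping parts with the origin at the bottom-left of its bounding rectangle.
Bottom plate: 250 × 20, A = 5 000 mm², y = 10 mm, Ī = 166 667 mm⁴.
Web plate: 18 × 200, A = 3 600 mm², y = 120 mm, Ī = 12 000 000 mm⁴.
Top plate: 160 × 22, A = 3 520 mm², y = 231 mm, Ī = 141 973 mm⁴.
Centroid: ȳ = ΣA·y / ΣA = 106.9 mm.
Transfer each piece to the centroidal x-axis using Ī + A·d² with d = y − 106.9:
  bottom plate: d = -96.86 mm → contributes +47 074 111 mm⁴
  web plate: d = 13.14 mm → contributes +12 621 756 mm⁴
  top plate: d = 124.1 mm → contributes +54 389 450 mm⁴
Total I = 114 085 316 mm⁴.
Radius of gyration: k = √(I/A) = √(114 085 316 / 12 120) = 97.02 mm.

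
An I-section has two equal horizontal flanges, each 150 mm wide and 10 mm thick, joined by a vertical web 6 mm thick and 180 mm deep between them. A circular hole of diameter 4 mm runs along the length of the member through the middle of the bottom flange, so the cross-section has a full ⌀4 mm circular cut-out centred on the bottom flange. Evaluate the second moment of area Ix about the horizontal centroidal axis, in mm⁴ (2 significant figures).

Ix ≈ 3.0 × 10⁷ mm⁴

Decompose the section into non-overlapping parts with the origin at the bottom-left of its bounding rectangle.
Bottom flange: 150 × 10, A = 1 500 mm², y = 5 mm, Ī = 12 500 mm⁴.
Web: 6 × 180, A = 1 080 mm², y = 100 mm, Ī = 2 916 000 mm⁴.
Top flange: 150 × 10, A = 1 500 mm², y = 195 mm, Ī = 12 500 mm⁴.
Hole (subtracted): ⌀4, A = 12.57 mm², y = 5 mm, Ī = 12.57 mm⁴.
Centroid: ȳ = ΣA·y / ΣA = 100.3 mm.
Transfer each piece to the horizontal centroidal axis using Ī + A·d² with d = y − 100.3:
  bottom flange: d = -95.29 mm → contributes +13 633 778 mm⁴
  web: d = -0.2935 mm → contributes +2 916 093 mm⁴
  top flange: d = 94.71 mm → contributes +13 466 481 mm⁴
  hole: d = -95.29 mm → contributes −114 126 mm⁴
Total I = 29 902 226 mm⁴.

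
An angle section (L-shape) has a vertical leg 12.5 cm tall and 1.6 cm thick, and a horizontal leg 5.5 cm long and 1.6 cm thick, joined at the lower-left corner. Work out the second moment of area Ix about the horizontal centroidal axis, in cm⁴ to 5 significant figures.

Ix ≈ 403.02 cm⁴

Break the section into simple shapes (no overlaps), measuring from the bottom-left corner of the bounding box.
Vertical leg: 1.6 × 12.5, A = 20 cm², y = 6.25 cm, Ī = 260.4167 cm⁴.
Horizontal leg (remainder): 3.9 × 1.6, A = 6.24 cm², y = 0.8 cm, Ī = 1.3312 cm⁴.
Centroid: ȳ = ΣA·y / ΣA = 4.953963 cm.
Transfer each piece to the horizontal centroidal axis using Ī + A·d² with d = y − 4.953963:
  vertical leg: d = 1.296037 cm → contributes +294.0109 cm⁴
  horizontal leg (remainder): d = -4.153963 cm → contributes +109.005 cm⁴
Total I = 403.0159 cm⁴.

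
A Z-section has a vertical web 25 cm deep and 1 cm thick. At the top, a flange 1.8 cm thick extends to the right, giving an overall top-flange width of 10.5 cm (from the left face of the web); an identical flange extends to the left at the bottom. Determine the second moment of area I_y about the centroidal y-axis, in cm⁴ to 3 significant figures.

Break the section into simple shapes (no overlaps), measuring from the bottom-left corner of the bounding box.
Web: 1 × 25, A = 25 cm², x = 10 cm, Ī = 2.0833 cm⁴.
Top flange (beyond web): 9.5 × 1.8, A = 17.1 cm², x = 15.25 cm, Ī = 128.61 cm⁴.
Bottom flange (beyond web): 9.5 × 1.8, A = 17.1 cm², x = 4.75 cm, Ī = 128.61 cm⁴.
Centroid: x̄ = ΣA·x / ΣA = 10 cm.
Transfer each piece to the centroidal y-axis using Ī + A·d² with d = x − 10:
  web: d = 0 cm → contributes +2.0833 cm⁴
  top flange (beyond web): d = 5.25 cm → contributes +599.93 cm⁴
  bottom flange (beyond web): d = -5.25 cm → contributes +599.93 cm⁴
Total I = 1201.9 cm⁴.

I_y ≈ 1200 cm⁴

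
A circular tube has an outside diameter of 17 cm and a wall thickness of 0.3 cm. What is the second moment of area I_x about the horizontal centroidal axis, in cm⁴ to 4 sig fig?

I_x ≈ 548.9 cm⁴

Split into non-overlapping primitives; take the origin at the lower-left of the bounding box.
Outer circle: ⌀17, A = 226.98 cm², y = 8.5 cm, Ī = 4099.83 cm⁴.
Bore (subtracted): ⌀16.4, A = 211.241 cm², y = 8.5 cm, Ī = 3550.96 cm⁴.
By symmetry the centroid is at mid-height, ȳ = 8.5 cm.
All pieces are centred on the horizontal centroidal axis, so I = ΣĪ (holes subtracted) = 548.872 cm⁴.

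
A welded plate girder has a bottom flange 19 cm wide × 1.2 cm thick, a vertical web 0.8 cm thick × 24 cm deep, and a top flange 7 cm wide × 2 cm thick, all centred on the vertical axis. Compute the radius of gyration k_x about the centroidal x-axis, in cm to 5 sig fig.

k_x ≈ 10.952 cm

Split into non-overlapping primitives; take the origin at the lower-left of the bounding box.
Bottom plate: 19 × 1.2, A = 22.8 cm², y = 0.6 cm, Ī = 2.736 cm⁴.
Web plate: 0.8 × 24, A = 19.2 cm², y = 13.2 cm, Ī = 921.6 cm⁴.
Top plate: 7 × 2, A = 14 cm², y = 26.2 cm, Ī = 4.666667 cm⁴.
Centroid: ȳ = ΣA·y / ΣA = 11.32 cm.
Transfer each piece to the centroidal x-axis using Ī + A·d² with d = y − 11.32:
  bottom plate: d = -10.72 cm → contributes +2622.876 cm⁴
  web plate: d = 1.88 cm → contributes +989.4605 cm⁴
  top plate: d = 14.88 cm → contributes +3104.468 cm⁴
Total I = 6716.804 cm⁴.
Radius of gyration: k = √(I/A) = √(6716.804 / 56) = 10.95185 cm.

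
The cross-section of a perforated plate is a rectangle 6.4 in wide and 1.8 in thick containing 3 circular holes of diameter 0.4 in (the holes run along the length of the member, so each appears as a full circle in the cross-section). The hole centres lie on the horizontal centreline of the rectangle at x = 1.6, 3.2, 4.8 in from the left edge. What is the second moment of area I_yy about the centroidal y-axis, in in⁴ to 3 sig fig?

I_yy ≈ 38.7 in⁴

Split into non-overlapping primitives; take the origin at the lower-left of the bounding box.
Plate: 6.4 × 1.8, A = 11.52 in², x = 3.2 in, Ī = 39.322 in⁴.
Hole 1 (subtracted): ⌀0.4, A = 0.12566 in², x = 1.6 in, Ī = 0.0012566 in⁴.
Hole 2 (subtracted): ⌀0.4, A = 0.12566 in², x = 3.2 in, Ī = 0.0012566 in⁴.
Hole 3 (subtracted): ⌀0.4, A = 0.12566 in², x = 4.8 in, Ī = 0.0012566 in⁴.
By symmetry the centroid is at mid-width, x̄ = 3.2 in.
Transfer each piece to the centroidal y-axis using Ī + A·d² with d = x − 3.2:
  plate: d = 0 in → contributes +39.322 in⁴
  hole 1: d = -1.6 in → contributes −0.32296 in⁴
  hole 2: d = 0 in → contributes −0.0012566 in⁴
  hole 3: d = 1.6 in → contributes −0.32296 in⁴
Total I = 38.674 in⁴.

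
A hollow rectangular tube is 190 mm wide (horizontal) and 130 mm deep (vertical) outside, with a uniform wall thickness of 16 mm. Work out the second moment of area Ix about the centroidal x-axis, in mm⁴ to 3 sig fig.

Ix ≈ 2.24 × 10⁷ mm⁴

Split into non-overlapping primitives; take the origin at the lower-left of the bounding box.
Outer rectangle: 190 × 130, A = 24 700 mm², y = 65 mm, Ī = 34 785 833 mm⁴.
Inner void (subtracted): 158 × 98, A = 15 484 mm², y = 65 mm, Ī = 12 392 361 mm⁴.
By symmetry the centroid is at mid-height, ȳ = 65 mm.
All pieces are centred on the centroidal x-axis, so I = ΣĪ (holes subtracted) = 22 393 472 mm⁴.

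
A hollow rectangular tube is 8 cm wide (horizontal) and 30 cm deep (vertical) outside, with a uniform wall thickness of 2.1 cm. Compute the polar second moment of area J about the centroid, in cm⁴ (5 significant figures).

J ≈ 1.3724 × 10⁴ cm⁴

Split into non-overlapping primitives; take the origin at the lower-left of the bounding box.
Outer rectangle: 8 × 30, A = 240 cm², y = 15 cm, Ī = 18 000 cm⁴.
Inner void (subtracted): 3.8 × 25.8, A = 98.04 cm², y = 15 cm, Ī = 5438.279 cm⁴.
By symmetry the centroid is at mid-height, ȳ = 15 cm.
All pieces are centred on the centroidal x-axis, so I = ΣĪ (holes subtracted) = 12561.72 cm⁴.
Repeating about the centroidal y-axis gives I_y = 1162.025 cm⁴.
Polar second moment: J = I_x + I_y = 13723.75 cm⁴.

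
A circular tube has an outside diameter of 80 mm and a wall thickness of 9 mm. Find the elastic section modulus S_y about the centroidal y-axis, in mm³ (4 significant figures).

Break the section into simple shapes (no overlaps), measuring from the bottom-left corner of the bounding box.
Outer circle: ⌀80, A = 5026.55 mm², x = 40 mm, Ī = 2 010 619 mm⁴.
Bore (subtracted): ⌀62, A = 3019.07 mm², x = 40 mm, Ī = 725 332 mm⁴.
By symmetry the centroid is at mid-width, x̄ = 40 mm.
All pieces are centred on the centroidal y-axis, so I = ΣĪ (holes subtracted) = 1 285 288 mm⁴.
Extreme fibre distance c = 40 mm; S = I/c = 32132.2 mm³.

S_y ≈ 3.213 × 10⁴ mm³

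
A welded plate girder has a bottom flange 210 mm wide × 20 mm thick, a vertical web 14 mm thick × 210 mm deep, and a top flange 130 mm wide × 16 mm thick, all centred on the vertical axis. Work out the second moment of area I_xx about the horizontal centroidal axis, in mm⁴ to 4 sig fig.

Break the section into simple shapes (no overlaps), measuring from the bottom-left corner of the bounding box.
Bottom plate: 210 × 20, A = 4 200 mm², y = 10 mm, Ī = 140 000 mm⁴.
Web plate: 14 × 210, A = 2 940 mm², y = 125 mm, Ī = 10 804 500 mm⁴.
Top plate: 130 × 16, A = 2 080 mm², y = 238 mm, Ī = 44373.3 mm⁴.
Centroid: ȳ = ΣA·y / ΣA = 98.1063 mm.
Transfer each piece to the horizontal centroidal axis using Ī + A·d² with d = y − 98.1063:
  bottom plate: d = -88.1063 mm → contributes +32 743 418 mm⁴
  web plate: d = 26.8937 mm → contributes +12 930 919 mm⁴
  top plate: d = 139.894 mm → contributes +40 750 493 mm⁴
Total I = 86 424 829 mm⁴.

I_xx ≈ 8.642 × 10⁷ mm⁴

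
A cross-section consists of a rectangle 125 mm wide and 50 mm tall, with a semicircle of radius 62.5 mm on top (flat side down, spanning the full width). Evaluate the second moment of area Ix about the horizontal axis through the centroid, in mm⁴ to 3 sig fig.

Decompose the section into non-overlapping parts with the origin at the bottom-left of its bounding rectangle.
Rectangular body: 125 × 50, A = 6 250 mm², y = 25 mm, Ī = 1 302 083 mm⁴.
Semicircular cap: semicircle r = 62.5, A = 6135.9 mm², y = 76.526 mm, Ī = 1 674 758 mm⁴.
Centroid: ȳ = ΣA·y / ΣA = 50.526 mm.
Transfer each piece to the horizontal axis through the centroid using Ī + A·d² with d = y − 50.526:
  rectangular body: d = -25.526 mm → contributes +5 374 320 mm⁴
  semicircular cap: d = 26 mm → contributes +5 822 704 mm⁴
Total I = 11 197 024 mm⁴.

Ix ≈ 1.12 × 10⁷ mm⁴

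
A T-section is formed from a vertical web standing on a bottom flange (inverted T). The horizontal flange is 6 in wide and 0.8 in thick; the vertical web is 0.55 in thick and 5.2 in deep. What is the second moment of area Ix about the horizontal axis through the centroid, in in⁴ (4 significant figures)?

Break the section into simple shapes (no overlaps), measuring from the bottom-left corner of the bounding box.
Flange: 6 × 0.8, A = 4.8 in², y = 0.4 in, Ī = 0.256 in⁴.
Web: 0.55 × 5.2, A = 2.86 in², y = 3.4 in, Ī = 6.44453 in⁴.
Centroid: ȳ = ΣA·y / ΣA = 1.5201 in.
Transfer each piece to the horizontal axis through the centroid using Ī + A·d² with d = y − 1.5201:
  flange: d = -1.1201 in → contributes +6.27824 in⁴
  web: d = 1.8799 in → contributes +16.5518 in⁴
Total I = 22.83 in⁴.

Ix ≈ 22.83 in⁴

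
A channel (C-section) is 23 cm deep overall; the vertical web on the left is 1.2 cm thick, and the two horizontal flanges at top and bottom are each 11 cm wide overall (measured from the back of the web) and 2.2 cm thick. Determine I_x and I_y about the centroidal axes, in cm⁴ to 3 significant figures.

I_x ≈ 5900 cm⁴, I_y ≈ 857 cm⁴

Break the section into simple shapes (no overlaps), measuring from the bottom-left corner of the bounding box.
Web: 1.2 × 23, A = 27.6 cm², y = 11.5 cm, Ī = 1216.7 cm⁴.
Top flange (beyond web): 9.8 × 2.2, A = 21.56 cm², y = 21.9 cm, Ī = 8.6959 cm⁴.
Bottom flange (beyond web): 9.8 × 2.2, A = 21.56 cm², y = 1.1 cm, Ī = 8.6959 cm⁴.
By symmetry the centroid is at mid-height, ȳ = 11.5 cm.
Transfer each piece to the centroidal x-axis using Ī + A·d² with d = y − 11.5:
  web: d = 0 cm → contributes +1216.7 cm⁴
  top flange (beyond web): d = 10.4 cm → contributes +2340.6 cm⁴
  bottom flange (beyond web): d = -10.4 cm → contributes +2340.6 cm⁴
Total I = 5 898 cm⁴.
For the y-axis: x̄ = 3.9535 cm.
Repeating about the centroidal y-axis gives I_y = 857.48 cm⁴.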